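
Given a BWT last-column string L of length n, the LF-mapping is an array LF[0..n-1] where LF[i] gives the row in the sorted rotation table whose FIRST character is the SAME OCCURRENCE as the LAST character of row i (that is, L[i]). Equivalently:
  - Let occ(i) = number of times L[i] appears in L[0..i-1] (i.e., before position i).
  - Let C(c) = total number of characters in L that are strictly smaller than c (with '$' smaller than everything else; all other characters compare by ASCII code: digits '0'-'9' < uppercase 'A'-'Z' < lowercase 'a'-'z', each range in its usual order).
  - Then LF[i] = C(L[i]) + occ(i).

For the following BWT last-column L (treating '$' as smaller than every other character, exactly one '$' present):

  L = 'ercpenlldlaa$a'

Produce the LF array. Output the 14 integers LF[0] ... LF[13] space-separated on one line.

Answer: 6 13 4 12 7 11 8 9 5 10 1 2 0 3

Derivation:
Char counts: '$':1, 'a':3, 'c':1, 'd':1, 'e':2, 'l':3, 'n':1, 'p':1, 'r':1
C (first-col start): C('$')=0, C('a')=1, C('c')=4, C('d')=5, C('e')=6, C('l')=8, C('n')=11, C('p')=12, C('r')=13
L[0]='e': occ=0, LF[0]=C('e')+0=6+0=6
L[1]='r': occ=0, LF[1]=C('r')+0=13+0=13
L[2]='c': occ=0, LF[2]=C('c')+0=4+0=4
L[3]='p': occ=0, LF[3]=C('p')+0=12+0=12
L[4]='e': occ=1, LF[4]=C('e')+1=6+1=7
L[5]='n': occ=0, LF[5]=C('n')+0=11+0=11
L[6]='l': occ=0, LF[6]=C('l')+0=8+0=8
L[7]='l': occ=1, LF[7]=C('l')+1=8+1=9
L[8]='d': occ=0, LF[8]=C('d')+0=5+0=5
L[9]='l': occ=2, LF[9]=C('l')+2=8+2=10
L[10]='a': occ=0, LF[10]=C('a')+0=1+0=1
L[11]='a': occ=1, LF[11]=C('a')+1=1+1=2
L[12]='$': occ=0, LF[12]=C('$')+0=0+0=0
L[13]='a': occ=2, LF[13]=C('a')+2=1+2=3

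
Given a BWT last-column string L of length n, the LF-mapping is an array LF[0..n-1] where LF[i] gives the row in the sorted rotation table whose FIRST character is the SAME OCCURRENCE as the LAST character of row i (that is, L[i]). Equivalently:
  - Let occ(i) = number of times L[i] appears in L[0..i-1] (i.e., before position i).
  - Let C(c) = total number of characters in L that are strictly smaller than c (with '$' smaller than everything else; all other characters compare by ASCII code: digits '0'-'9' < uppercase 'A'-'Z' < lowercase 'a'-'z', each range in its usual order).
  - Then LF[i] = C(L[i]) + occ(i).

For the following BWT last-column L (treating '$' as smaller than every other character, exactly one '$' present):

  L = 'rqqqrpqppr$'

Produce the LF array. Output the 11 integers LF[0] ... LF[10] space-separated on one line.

Char counts: '$':1, 'p':3, 'q':4, 'r':3
C (first-col start): C('$')=0, C('p')=1, C('q')=4, C('r')=8
L[0]='r': occ=0, LF[0]=C('r')+0=8+0=8
L[1]='q': occ=0, LF[1]=C('q')+0=4+0=4
L[2]='q': occ=1, LF[2]=C('q')+1=4+1=5
L[3]='q': occ=2, LF[3]=C('q')+2=4+2=6
L[4]='r': occ=1, LF[4]=C('r')+1=8+1=9
L[5]='p': occ=0, LF[5]=C('p')+0=1+0=1
L[6]='q': occ=3, LF[6]=C('q')+3=4+3=7
L[7]='p': occ=1, LF[7]=C('p')+1=1+1=2
L[8]='p': occ=2, LF[8]=C('p')+2=1+2=3
L[9]='r': occ=2, LF[9]=C('r')+2=8+2=10
L[10]='$': occ=0, LF[10]=C('$')+0=0+0=0

Answer: 8 4 5 6 9 1 7 2 3 10 0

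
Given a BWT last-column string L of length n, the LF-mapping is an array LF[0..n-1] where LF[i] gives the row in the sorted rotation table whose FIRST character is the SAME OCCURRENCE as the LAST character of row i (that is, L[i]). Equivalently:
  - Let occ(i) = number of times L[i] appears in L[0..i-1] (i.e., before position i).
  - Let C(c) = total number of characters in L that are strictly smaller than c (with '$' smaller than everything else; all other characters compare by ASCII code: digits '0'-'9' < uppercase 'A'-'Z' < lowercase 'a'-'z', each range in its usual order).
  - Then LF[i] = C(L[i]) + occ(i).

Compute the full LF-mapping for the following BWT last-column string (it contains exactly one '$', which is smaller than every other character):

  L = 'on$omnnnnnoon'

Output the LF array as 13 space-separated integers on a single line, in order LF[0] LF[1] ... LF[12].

Answer: 9 2 0 10 1 3 4 5 6 7 11 12 8

Derivation:
Char counts: '$':1, 'm':1, 'n':7, 'o':4
C (first-col start): C('$')=0, C('m')=1, C('n')=2, C('o')=9
L[0]='o': occ=0, LF[0]=C('o')+0=9+0=9
L[1]='n': occ=0, LF[1]=C('n')+0=2+0=2
L[2]='$': occ=0, LF[2]=C('$')+0=0+0=0
L[3]='o': occ=1, LF[3]=C('o')+1=9+1=10
L[4]='m': occ=0, LF[4]=C('m')+0=1+0=1
L[5]='n': occ=1, LF[5]=C('n')+1=2+1=3
L[6]='n': occ=2, LF[6]=C('n')+2=2+2=4
L[7]='n': occ=3, LF[7]=C('n')+3=2+3=5
L[8]='n': occ=4, LF[8]=C('n')+4=2+4=6
L[9]='n': occ=5, LF[9]=C('n')+5=2+5=7
L[10]='o': occ=2, LF[10]=C('o')+2=9+2=11
L[11]='o': occ=3, LF[11]=C('o')+3=9+3=12
L[12]='n': occ=6, LF[12]=C('n')+6=2+6=8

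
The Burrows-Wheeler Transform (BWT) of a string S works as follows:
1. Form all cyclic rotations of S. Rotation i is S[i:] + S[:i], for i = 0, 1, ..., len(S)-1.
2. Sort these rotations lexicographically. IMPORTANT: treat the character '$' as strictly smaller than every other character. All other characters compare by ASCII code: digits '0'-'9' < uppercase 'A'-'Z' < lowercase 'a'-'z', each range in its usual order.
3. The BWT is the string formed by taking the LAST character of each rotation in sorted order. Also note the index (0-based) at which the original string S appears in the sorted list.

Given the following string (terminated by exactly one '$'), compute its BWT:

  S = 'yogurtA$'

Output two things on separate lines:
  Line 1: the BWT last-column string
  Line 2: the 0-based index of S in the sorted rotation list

All 8 rotations (rotation i = S[i:]+S[:i]):
  rot[0] = yogurtA$
  rot[1] = ogurtA$y
  rot[2] = gurtA$yo
  rot[3] = urtA$yog
  rot[4] = rtA$yogu
  rot[5] = tA$yogur
  rot[6] = A$yogurt
  rot[7] = $yogurtA
Sorted (with $ < everything):
  sorted[0] = $yogurtA  (last char: 'A')
  sorted[1] = A$yogurt  (last char: 't')
  sorted[2] = gurtA$yo  (last char: 'o')
  sorted[3] = ogurtA$y  (last char: 'y')
  sorted[4] = rtA$yogu  (last char: 'u')
  sorted[5] = tA$yogur  (last char: 'r')
  sorted[6] = urtA$yog  (last char: 'g')
  sorted[7] = yogurtA$  (last char: '$')
Last column: Atoyurg$
Original string S is at sorted index 7

Answer: Atoyurg$
7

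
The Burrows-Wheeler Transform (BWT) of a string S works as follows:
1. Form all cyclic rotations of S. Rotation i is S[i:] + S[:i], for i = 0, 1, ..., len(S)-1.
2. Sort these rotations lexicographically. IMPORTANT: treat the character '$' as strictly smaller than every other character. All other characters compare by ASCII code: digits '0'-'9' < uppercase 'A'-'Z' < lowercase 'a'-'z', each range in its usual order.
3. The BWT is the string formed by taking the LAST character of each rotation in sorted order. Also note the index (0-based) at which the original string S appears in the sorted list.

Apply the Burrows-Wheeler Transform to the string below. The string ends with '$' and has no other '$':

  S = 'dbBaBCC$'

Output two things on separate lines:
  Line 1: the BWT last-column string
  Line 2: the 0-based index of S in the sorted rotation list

All 8 rotations (rotation i = S[i:]+S[:i]):
  rot[0] = dbBaBCC$
  rot[1] = bBaBCC$d
  rot[2] = BaBCC$db
  rot[3] = aBCC$dbB
  rot[4] = BCC$dbBa
  rot[5] = CC$dbBaB
  rot[6] = C$dbBaBC
  rot[7] = $dbBaBCC
Sorted (with $ < everything):
  sorted[0] = $dbBaBCC  (last char: 'C')
  sorted[1] = BCC$dbBa  (last char: 'a')
  sorted[2] = BaBCC$db  (last char: 'b')
  sorted[3] = C$dbBaBC  (last char: 'C')
  sorted[4] = CC$dbBaB  (last char: 'B')
  sorted[5] = aBCC$dbB  (last char: 'B')
  sorted[6] = bBaBCC$d  (last char: 'd')
  sorted[7] = dbBaBCC$  (last char: '$')
Last column: CabCBBd$
Original string S is at sorted index 7

Answer: CabCBBd$
7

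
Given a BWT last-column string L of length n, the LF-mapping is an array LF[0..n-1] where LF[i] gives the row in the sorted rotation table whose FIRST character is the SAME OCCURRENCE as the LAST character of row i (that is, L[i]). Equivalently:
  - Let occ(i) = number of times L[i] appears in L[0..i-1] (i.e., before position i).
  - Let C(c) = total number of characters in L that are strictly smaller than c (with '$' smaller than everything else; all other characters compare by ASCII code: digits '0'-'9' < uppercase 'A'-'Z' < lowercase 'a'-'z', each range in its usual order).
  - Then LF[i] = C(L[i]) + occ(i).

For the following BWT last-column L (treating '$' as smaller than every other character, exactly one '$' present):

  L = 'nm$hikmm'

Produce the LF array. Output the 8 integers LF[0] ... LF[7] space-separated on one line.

Char counts: '$':1, 'h':1, 'i':1, 'k':1, 'm':3, 'n':1
C (first-col start): C('$')=0, C('h')=1, C('i')=2, C('k')=3, C('m')=4, C('n')=7
L[0]='n': occ=0, LF[0]=C('n')+0=7+0=7
L[1]='m': occ=0, LF[1]=C('m')+0=4+0=4
L[2]='$': occ=0, LF[2]=C('$')+0=0+0=0
L[3]='h': occ=0, LF[3]=C('h')+0=1+0=1
L[4]='i': occ=0, LF[4]=C('i')+0=2+0=2
L[5]='k': occ=0, LF[5]=C('k')+0=3+0=3
L[6]='m': occ=1, LF[6]=C('m')+1=4+1=5
L[7]='m': occ=2, LF[7]=C('m')+2=4+2=6

Answer: 7 4 0 1 2 3 5 6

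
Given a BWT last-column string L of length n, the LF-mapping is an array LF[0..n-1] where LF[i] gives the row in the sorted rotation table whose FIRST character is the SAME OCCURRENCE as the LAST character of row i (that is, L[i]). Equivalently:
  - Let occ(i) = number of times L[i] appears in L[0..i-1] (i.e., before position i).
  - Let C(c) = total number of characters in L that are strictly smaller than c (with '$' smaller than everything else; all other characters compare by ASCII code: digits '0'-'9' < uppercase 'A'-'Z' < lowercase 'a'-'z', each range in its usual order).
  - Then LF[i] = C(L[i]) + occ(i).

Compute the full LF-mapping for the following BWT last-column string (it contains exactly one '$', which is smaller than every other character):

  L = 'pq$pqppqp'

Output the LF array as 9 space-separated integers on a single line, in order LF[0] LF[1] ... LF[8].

Char counts: '$':1, 'p':5, 'q':3
C (first-col start): C('$')=0, C('p')=1, C('q')=6
L[0]='p': occ=0, LF[0]=C('p')+0=1+0=1
L[1]='q': occ=0, LF[1]=C('q')+0=6+0=6
L[2]='$': occ=0, LF[2]=C('$')+0=0+0=0
L[3]='p': occ=1, LF[3]=C('p')+1=1+1=2
L[4]='q': occ=1, LF[4]=C('q')+1=6+1=7
L[5]='p': occ=2, LF[5]=C('p')+2=1+2=3
L[6]='p': occ=3, LF[6]=C('p')+3=1+3=4
L[7]='q': occ=2, LF[7]=C('q')+2=6+2=8
L[8]='p': occ=4, LF[8]=C('p')+4=1+4=5

Answer: 1 6 0 2 7 3 4 8 5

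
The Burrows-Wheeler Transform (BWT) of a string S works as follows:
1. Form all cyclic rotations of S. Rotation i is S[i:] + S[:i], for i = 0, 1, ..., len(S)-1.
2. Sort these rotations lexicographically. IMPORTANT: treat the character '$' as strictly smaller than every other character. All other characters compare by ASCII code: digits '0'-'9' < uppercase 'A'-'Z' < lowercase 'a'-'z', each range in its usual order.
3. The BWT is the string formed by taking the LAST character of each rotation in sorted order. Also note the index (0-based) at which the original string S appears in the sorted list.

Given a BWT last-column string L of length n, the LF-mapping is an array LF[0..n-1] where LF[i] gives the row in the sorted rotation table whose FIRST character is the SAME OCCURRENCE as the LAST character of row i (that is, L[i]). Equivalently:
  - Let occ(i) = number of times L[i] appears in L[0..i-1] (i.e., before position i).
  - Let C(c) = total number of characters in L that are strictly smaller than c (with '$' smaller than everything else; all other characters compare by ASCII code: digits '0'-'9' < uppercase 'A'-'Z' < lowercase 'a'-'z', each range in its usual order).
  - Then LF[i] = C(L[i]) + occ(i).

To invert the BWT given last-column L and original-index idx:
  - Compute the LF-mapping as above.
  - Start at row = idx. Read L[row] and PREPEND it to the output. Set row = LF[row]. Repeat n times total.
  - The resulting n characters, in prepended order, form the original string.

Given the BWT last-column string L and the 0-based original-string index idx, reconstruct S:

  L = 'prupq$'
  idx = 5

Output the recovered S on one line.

Answer: upqrp$

Derivation:
LF mapping: 1 4 5 2 3 0
Walk LF starting at row 5, prepending L[row]:
  step 1: row=5, L[5]='$', prepend. Next row=LF[5]=0
  step 2: row=0, L[0]='p', prepend. Next row=LF[0]=1
  step 3: row=1, L[1]='r', prepend. Next row=LF[1]=4
  step 4: row=4, L[4]='q', prepend. Next row=LF[4]=3
  step 5: row=3, L[3]='p', prepend. Next row=LF[3]=2
  step 6: row=2, L[2]='u', prepend. Next row=LF[2]=5
Reversed output: upqrp$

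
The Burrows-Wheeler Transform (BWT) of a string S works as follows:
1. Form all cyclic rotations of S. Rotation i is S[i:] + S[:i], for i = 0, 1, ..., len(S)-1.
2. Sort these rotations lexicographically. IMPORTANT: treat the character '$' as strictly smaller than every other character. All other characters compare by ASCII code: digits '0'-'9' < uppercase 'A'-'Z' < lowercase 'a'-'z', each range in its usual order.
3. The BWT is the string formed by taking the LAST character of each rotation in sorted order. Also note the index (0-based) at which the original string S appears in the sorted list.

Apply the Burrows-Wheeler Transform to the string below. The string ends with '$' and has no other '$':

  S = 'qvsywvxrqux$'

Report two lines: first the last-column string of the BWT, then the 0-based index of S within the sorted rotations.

All 12 rotations (rotation i = S[i:]+S[:i]):
  rot[0] = qvsywvxrqux$
  rot[1] = vsywvxrqux$q
  rot[2] = sywvxrqux$qv
  rot[3] = ywvxrqux$qvs
  rot[4] = wvxrqux$qvsy
  rot[5] = vxrqux$qvsyw
  rot[6] = xrqux$qvsywv
  rot[7] = rqux$qvsywvx
  rot[8] = qux$qvsywvxr
  rot[9] = ux$qvsywvxrq
  rot[10] = x$qvsywvxrqu
  rot[11] = $qvsywvxrqux
Sorted (with $ < everything):
  sorted[0] = $qvsywvxrqux  (last char: 'x')
  sorted[1] = qux$qvsywvxr  (last char: 'r')
  sorted[2] = qvsywvxrqux$  (last char: '$')
  sorted[3] = rqux$qvsywvx  (last char: 'x')
  sorted[4] = sywvxrqux$qv  (last char: 'v')
  sorted[5] = ux$qvsywvxrq  (last char: 'q')
  sorted[6] = vsywvxrqux$q  (last char: 'q')
  sorted[7] = vxrqux$qvsyw  (last char: 'w')
  sorted[8] = wvxrqux$qvsy  (last char: 'y')
  sorted[9] = x$qvsywvxrqu  (last char: 'u')
  sorted[10] = xrqux$qvsywv  (last char: 'v')
  sorted[11] = ywvxrqux$qvs  (last char: 's')
Last column: xr$xvqqwyuvs
Original string S is at sorted index 2

Answer: xr$xvqqwyuvs
2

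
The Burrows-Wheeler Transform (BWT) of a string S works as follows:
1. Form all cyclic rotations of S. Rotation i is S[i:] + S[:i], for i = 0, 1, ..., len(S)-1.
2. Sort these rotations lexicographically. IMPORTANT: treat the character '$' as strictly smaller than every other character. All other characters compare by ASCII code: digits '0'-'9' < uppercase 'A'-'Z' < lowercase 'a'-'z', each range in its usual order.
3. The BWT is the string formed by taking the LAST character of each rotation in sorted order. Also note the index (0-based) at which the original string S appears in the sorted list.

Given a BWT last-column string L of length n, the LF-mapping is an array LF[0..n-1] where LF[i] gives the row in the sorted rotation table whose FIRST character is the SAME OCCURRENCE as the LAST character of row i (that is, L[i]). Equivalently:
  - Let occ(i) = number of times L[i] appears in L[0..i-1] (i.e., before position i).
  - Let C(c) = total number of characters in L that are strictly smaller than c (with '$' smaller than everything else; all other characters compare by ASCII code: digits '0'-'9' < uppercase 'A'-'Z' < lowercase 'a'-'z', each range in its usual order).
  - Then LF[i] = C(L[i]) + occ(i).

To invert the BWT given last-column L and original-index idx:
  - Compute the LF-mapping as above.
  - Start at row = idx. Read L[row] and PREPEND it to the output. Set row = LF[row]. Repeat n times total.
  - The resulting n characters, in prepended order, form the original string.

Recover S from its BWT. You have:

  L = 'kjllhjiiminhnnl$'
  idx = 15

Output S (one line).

LF mapping: 8 6 9 10 1 7 3 4 12 5 13 2 14 15 11 0
Walk LF starting at row 15, prepending L[row]:
  step 1: row=15, L[15]='$', prepend. Next row=LF[15]=0
  step 2: row=0, L[0]='k', prepend. Next row=LF[0]=8
  step 3: row=8, L[8]='m', prepend. Next row=LF[8]=12
  step 4: row=12, L[12]='n', prepend. Next row=LF[12]=14
  step 5: row=14, L[14]='l', prepend. Next row=LF[14]=11
  step 6: row=11, L[11]='h', prepend. Next row=LF[11]=2
  step 7: row=2, L[2]='l', prepend. Next row=LF[2]=9
  step 8: row=9, L[9]='i', prepend. Next row=LF[9]=5
  step 9: row=5, L[5]='j', prepend. Next row=LF[5]=7
  step 10: row=7, L[7]='i', prepend. Next row=LF[7]=4
  step 11: row=4, L[4]='h', prepend. Next row=LF[4]=1
  step 12: row=1, L[1]='j', prepend. Next row=LF[1]=6
  step 13: row=6, L[6]='i', prepend. Next row=LF[6]=3
  step 14: row=3, L[3]='l', prepend. Next row=LF[3]=10
  step 15: row=10, L[10]='n', prepend. Next row=LF[10]=13
  step 16: row=13, L[13]='n', prepend. Next row=LF[13]=15
Reversed output: nnlijhijilhlnmk$

Answer: nnlijhijilhlnmk$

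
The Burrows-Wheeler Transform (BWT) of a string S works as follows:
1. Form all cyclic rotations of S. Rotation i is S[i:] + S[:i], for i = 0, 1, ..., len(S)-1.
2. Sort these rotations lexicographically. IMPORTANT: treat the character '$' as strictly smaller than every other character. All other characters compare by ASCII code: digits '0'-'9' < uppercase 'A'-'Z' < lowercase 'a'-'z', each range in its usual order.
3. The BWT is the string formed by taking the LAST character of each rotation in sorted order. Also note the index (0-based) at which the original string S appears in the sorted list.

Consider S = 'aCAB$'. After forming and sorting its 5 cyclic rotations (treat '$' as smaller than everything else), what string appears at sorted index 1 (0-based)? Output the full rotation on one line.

All 5 rotations (rotation i = S[i:]+S[:i]):
  rot[0] = aCAB$
  rot[1] = CAB$a
  rot[2] = AB$aC
  rot[3] = B$aCA
  rot[4] = $aCAB
Sorted (with $ < everything):
  sorted[0] = $aCAB
  sorted[1] = AB$aC
  sorted[2] = B$aCA
  sorted[3] = CAB$a
  sorted[4] = aCAB$
sorted[1] = AB$aC

Answer: AB$aC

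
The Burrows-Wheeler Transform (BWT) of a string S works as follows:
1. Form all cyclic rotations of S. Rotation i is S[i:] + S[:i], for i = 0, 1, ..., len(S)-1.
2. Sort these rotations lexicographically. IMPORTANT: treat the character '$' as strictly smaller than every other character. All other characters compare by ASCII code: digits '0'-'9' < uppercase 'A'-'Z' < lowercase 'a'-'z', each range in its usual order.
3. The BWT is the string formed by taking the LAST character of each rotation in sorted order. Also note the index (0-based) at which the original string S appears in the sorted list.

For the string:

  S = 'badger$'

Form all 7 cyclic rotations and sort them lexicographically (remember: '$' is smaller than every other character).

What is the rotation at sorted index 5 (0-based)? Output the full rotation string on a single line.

Answer: ger$bad

Derivation:
All 7 rotations (rotation i = S[i:]+S[:i]):
  rot[0] = badger$
  rot[1] = adger$b
  rot[2] = dger$ba
  rot[3] = ger$bad
  rot[4] = er$badg
  rot[5] = r$badge
  rot[6] = $badger
Sorted (with $ < everything):
  sorted[0] = $badger
  sorted[1] = adger$b
  sorted[2] = badger$
  sorted[3] = dger$ba
  sorted[4] = er$badg
  sorted[5] = ger$bad
  sorted[6] = r$badge
sorted[5] = ger$bad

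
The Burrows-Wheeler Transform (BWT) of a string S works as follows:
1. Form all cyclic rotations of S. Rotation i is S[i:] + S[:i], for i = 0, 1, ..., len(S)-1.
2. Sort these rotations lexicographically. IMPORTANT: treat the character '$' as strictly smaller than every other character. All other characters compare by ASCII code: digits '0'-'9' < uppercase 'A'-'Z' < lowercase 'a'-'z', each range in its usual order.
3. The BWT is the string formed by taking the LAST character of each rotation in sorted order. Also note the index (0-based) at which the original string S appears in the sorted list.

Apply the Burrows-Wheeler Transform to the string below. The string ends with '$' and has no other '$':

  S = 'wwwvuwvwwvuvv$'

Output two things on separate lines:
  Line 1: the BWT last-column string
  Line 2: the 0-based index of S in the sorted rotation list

Answer: vvvvwwuwwwuvw$
13

Derivation:
All 14 rotations (rotation i = S[i:]+S[:i]):
  rot[0] = wwwvuwvwwvuvv$
  rot[1] = wwvuwvwwvuvv$w
  rot[2] = wvuwvwwvuvv$ww
  rot[3] = vuwvwwvuvv$www
  rot[4] = uwvwwvuvv$wwwv
  rot[5] = wvwwvuvv$wwwvu
  rot[6] = vwwvuvv$wwwvuw
  rot[7] = wwvuvv$wwwvuwv
  rot[8] = wvuvv$wwwvuwvw
  rot[9] = vuvv$wwwvuwvww
  rot[10] = uvv$wwwvuwvwwv
  rot[11] = vv$wwwvuwvwwvu
  rot[12] = v$wwwvuwvwwvuv
  rot[13] = $wwwvuwvwwvuvv
Sorted (with $ < everything):
  sorted[0] = $wwwvuwvwwvuvv  (last char: 'v')
  sorted[1] = uvv$wwwvuwvwwv  (last char: 'v')
  sorted[2] = uwvwwvuvv$wwwv  (last char: 'v')
  sorted[3] = v$wwwvuwvwwvuv  (last char: 'v')
  sorted[4] = vuvv$wwwvuwvww  (last char: 'w')
  sorted[5] = vuwvwwvuvv$www  (last char: 'w')
  sorted[6] = vv$wwwvuwvwwvu  (last char: 'u')
  sorted[7] = vwwvuvv$wwwvuw  (last char: 'w')
  sorted[8] = wvuvv$wwwvuwvw  (last char: 'w')
  sorted[9] = wvuwvwwvuvv$ww  (last char: 'w')
  sorted[10] = wvwwvuvv$wwwvu  (last char: 'u')
  sorted[11] = wwvuvv$wwwvuwv  (last char: 'v')
  sorted[12] = wwvuwvwwvuvv$w  (last char: 'w')
  sorted[13] = wwwvuwvwwvuvv$  (last char: '$')
Last column: vvvvwwuwwwuvw$
Original string S is at sorted index 13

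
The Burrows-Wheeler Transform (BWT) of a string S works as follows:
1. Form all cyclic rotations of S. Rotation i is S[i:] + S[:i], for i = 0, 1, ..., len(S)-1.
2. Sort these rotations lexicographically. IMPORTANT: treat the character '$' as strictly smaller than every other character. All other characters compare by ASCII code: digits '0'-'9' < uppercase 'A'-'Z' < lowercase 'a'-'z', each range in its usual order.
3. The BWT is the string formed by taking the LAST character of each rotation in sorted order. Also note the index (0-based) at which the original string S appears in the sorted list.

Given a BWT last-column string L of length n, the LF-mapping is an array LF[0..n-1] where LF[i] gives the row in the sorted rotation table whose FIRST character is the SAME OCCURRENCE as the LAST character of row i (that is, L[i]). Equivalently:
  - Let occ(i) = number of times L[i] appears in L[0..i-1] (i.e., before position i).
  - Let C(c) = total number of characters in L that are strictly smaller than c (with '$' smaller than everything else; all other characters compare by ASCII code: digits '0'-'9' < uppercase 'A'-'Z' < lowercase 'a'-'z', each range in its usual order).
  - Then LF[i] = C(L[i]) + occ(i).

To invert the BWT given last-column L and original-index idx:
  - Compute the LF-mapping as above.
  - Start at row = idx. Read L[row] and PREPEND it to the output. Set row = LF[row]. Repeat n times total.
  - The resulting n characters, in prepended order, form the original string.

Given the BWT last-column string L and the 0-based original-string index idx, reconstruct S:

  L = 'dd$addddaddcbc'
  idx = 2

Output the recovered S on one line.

LF mapping: 6 7 0 1 8 9 10 11 2 12 13 4 3 5
Walk LF starting at row 2, prepending L[row]:
  step 1: row=2, L[2]='$', prepend. Next row=LF[2]=0
  step 2: row=0, L[0]='d', prepend. Next row=LF[0]=6
  step 3: row=6, L[6]='d', prepend. Next row=LF[6]=10
  step 4: row=10, L[10]='d', prepend. Next row=LF[10]=13
  step 5: row=13, L[13]='c', prepend. Next row=LF[13]=5
  step 6: row=5, L[5]='d', prepend. Next row=LF[5]=9
  step 7: row=9, L[9]='d', prepend. Next row=LF[9]=12
  step 8: row=12, L[12]='b', prepend. Next row=LF[12]=3
  step 9: row=3, L[3]='a', prepend. Next row=LF[3]=1
  step 10: row=1, L[1]='d', prepend. Next row=LF[1]=7
  step 11: row=7, L[7]='d', prepend. Next row=LF[7]=11
  step 12: row=11, L[11]='c', prepend. Next row=LF[11]=4
  step 13: row=4, L[4]='d', prepend. Next row=LF[4]=8
  step 14: row=8, L[8]='a', prepend. Next row=LF[8]=2
Reversed output: adcddabddcddd$

Answer: adcddabddcddd$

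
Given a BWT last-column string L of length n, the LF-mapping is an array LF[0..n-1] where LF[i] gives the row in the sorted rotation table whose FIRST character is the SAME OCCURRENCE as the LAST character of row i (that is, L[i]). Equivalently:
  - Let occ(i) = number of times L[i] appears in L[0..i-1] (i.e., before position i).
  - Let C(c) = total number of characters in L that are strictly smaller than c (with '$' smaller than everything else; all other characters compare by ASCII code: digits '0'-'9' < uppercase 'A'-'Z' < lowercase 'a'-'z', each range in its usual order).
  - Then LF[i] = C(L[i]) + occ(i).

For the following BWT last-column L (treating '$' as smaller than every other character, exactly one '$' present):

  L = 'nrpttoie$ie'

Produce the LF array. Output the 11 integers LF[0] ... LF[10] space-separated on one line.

Char counts: '$':1, 'e':2, 'i':2, 'n':1, 'o':1, 'p':1, 'r':1, 't':2
C (first-col start): C('$')=0, C('e')=1, C('i')=3, C('n')=5, C('o')=6, C('p')=7, C('r')=8, C('t')=9
L[0]='n': occ=0, LF[0]=C('n')+0=5+0=5
L[1]='r': occ=0, LF[1]=C('r')+0=8+0=8
L[2]='p': occ=0, LF[2]=C('p')+0=7+0=7
L[3]='t': occ=0, LF[3]=C('t')+0=9+0=9
L[4]='t': occ=1, LF[4]=C('t')+1=9+1=10
L[5]='o': occ=0, LF[5]=C('o')+0=6+0=6
L[6]='i': occ=0, LF[6]=C('i')+0=3+0=3
L[7]='e': occ=0, LF[7]=C('e')+0=1+0=1
L[8]='$': occ=0, LF[8]=C('$')+0=0+0=0
L[9]='i': occ=1, LF[9]=C('i')+1=3+1=4
L[10]='e': occ=1, LF[10]=C('e')+1=1+1=2

Answer: 5 8 7 9 10 6 3 1 0 4 2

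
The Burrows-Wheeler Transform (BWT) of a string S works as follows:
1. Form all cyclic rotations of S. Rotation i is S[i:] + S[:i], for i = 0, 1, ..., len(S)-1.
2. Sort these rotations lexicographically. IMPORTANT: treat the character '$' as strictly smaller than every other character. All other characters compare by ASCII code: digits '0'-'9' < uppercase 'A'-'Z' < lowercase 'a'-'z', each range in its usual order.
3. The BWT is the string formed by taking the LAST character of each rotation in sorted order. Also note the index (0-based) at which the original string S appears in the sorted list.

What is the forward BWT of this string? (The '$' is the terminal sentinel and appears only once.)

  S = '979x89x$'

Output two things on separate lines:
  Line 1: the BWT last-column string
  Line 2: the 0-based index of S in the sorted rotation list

Answer: x9x$8799
3

Derivation:
All 8 rotations (rotation i = S[i:]+S[:i]):
  rot[0] = 979x89x$
  rot[1] = 79x89x$9
  rot[2] = 9x89x$97
  rot[3] = x89x$979
  rot[4] = 89x$979x
  rot[5] = 9x$979x8
  rot[6] = x$979x89
  rot[7] = $979x89x
Sorted (with $ < everything):
  sorted[0] = $979x89x  (last char: 'x')
  sorted[1] = 79x89x$9  (last char: '9')
  sorted[2] = 89x$979x  (last char: 'x')
  sorted[3] = 979x89x$  (last char: '$')
  sorted[4] = 9x$979x8  (last char: '8')
  sorted[5] = 9x89x$97  (last char: '7')
  sorted[6] = x$979x89  (last char: '9')
  sorted[7] = x89x$979  (last char: '9')
Last column: x9x$8799
Original string S is at sorted index 3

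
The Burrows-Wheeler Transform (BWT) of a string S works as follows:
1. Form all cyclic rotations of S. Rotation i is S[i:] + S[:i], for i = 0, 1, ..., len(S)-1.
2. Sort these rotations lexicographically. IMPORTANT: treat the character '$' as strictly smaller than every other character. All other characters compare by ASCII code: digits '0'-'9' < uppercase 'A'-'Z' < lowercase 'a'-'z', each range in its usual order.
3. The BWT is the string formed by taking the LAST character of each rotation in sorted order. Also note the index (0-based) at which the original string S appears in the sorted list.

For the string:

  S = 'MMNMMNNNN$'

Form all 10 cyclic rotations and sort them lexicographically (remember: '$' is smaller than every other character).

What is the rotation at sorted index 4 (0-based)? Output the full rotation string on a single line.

Answer: MNNNN$MMNM

Derivation:
All 10 rotations (rotation i = S[i:]+S[:i]):
  rot[0] = MMNMMNNNN$
  rot[1] = MNMMNNNN$M
  rot[2] = NMMNNNN$MM
  rot[3] = MMNNNN$MMN
  rot[4] = MNNNN$MMNM
  rot[5] = NNNN$MMNMM
  rot[6] = NNN$MMNMMN
  rot[7] = NN$MMNMMNN
  rot[8] = N$MMNMMNNN
  rot[9] = $MMNMMNNNN
Sorted (with $ < everything):
  sorted[0] = $MMNMMNNNN
  sorted[1] = MMNMMNNNN$
  sorted[2] = MMNNNN$MMN
  sorted[3] = MNMMNNNN$M
  sorted[4] = MNNNN$MMNM
  sorted[5] = N$MMNMMNNN
  sorted[6] = NMMNNNN$MM
  sorted[7] = NN$MMNMMNN
  sorted[8] = NNN$MMNMMN
  sorted[9] = NNNN$MMNMM
sorted[4] = MNNNN$MMNM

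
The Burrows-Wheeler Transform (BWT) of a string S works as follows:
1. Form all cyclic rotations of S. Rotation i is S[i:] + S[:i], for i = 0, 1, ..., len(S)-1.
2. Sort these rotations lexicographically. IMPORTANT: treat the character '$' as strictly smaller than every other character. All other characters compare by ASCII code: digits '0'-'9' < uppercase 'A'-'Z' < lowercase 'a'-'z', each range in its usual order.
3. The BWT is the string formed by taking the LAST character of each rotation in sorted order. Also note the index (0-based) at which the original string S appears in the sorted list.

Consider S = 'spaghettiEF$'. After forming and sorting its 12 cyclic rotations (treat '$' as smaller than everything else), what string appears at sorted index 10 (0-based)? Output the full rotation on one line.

Answer: tiEF$spaghet

Derivation:
All 12 rotations (rotation i = S[i:]+S[:i]):
  rot[0] = spaghettiEF$
  rot[1] = paghettiEF$s
  rot[2] = aghettiEF$sp
  rot[3] = ghettiEF$spa
  rot[4] = hettiEF$spag
  rot[5] = ettiEF$spagh
  rot[6] = ttiEF$spaghe
  rot[7] = tiEF$spaghet
  rot[8] = iEF$spaghett
  rot[9] = EF$spaghetti
  rot[10] = F$spaghettiE
  rot[11] = $spaghettiEF
Sorted (with $ < everything):
  sorted[0] = $spaghettiEF
  sorted[1] = EF$spaghetti
  sorted[2] = F$spaghettiE
  sorted[3] = aghettiEF$sp
  sorted[4] = ettiEF$spagh
  sorted[5] = ghettiEF$spa
  sorted[6] = hettiEF$spag
  sorted[7] = iEF$spaghett
  sorted[8] = paghettiEF$s
  sorted[9] = spaghettiEF$
  sorted[10] = tiEF$spaghet
  sorted[11] = ttiEF$spaghe
sorted[10] = tiEF$spaghet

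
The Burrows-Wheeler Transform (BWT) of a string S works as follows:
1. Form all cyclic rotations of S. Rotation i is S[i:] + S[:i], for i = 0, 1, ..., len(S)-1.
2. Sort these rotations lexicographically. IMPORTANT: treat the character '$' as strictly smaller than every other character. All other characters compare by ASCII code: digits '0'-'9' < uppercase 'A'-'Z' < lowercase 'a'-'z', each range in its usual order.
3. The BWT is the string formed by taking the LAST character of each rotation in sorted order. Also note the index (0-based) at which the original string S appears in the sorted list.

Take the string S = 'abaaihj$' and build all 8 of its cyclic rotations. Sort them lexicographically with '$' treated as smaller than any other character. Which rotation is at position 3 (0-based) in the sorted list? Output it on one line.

Answer: aihj$aba

Derivation:
All 8 rotations (rotation i = S[i:]+S[:i]):
  rot[0] = abaaihj$
  rot[1] = baaihj$a
  rot[2] = aaihj$ab
  rot[3] = aihj$aba
  rot[4] = ihj$abaa
  rot[5] = hj$abaai
  rot[6] = j$abaaih
  rot[7] = $abaaihj
Sorted (with $ < everything):
  sorted[0] = $abaaihj
  sorted[1] = aaihj$ab
  sorted[2] = abaaihj$
  sorted[3] = aihj$aba
  sorted[4] = baaihj$a
  sorted[5] = hj$abaai
  sorted[6] = ihj$abaa
  sorted[7] = j$abaaih
sorted[3] = aihj$aba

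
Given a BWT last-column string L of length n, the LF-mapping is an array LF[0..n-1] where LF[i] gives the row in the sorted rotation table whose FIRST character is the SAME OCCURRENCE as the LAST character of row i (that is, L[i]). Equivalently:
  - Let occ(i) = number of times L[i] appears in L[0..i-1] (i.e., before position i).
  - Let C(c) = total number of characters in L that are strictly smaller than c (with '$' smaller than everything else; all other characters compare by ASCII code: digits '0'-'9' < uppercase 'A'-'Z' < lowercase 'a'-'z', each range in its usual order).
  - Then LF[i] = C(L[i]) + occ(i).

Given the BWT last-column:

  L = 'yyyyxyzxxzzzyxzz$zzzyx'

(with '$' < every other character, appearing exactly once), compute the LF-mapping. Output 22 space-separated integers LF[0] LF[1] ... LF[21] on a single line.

Answer: 6 7 8 9 1 10 13 2 3 14 15 16 11 4 17 18 0 19 20 21 12 5

Derivation:
Char counts: '$':1, 'x':5, 'y':7, 'z':9
C (first-col start): C('$')=0, C('x')=1, C('y')=6, C('z')=13
L[0]='y': occ=0, LF[0]=C('y')+0=6+0=6
L[1]='y': occ=1, LF[1]=C('y')+1=6+1=7
L[2]='y': occ=2, LF[2]=C('y')+2=6+2=8
L[3]='y': occ=3, LF[3]=C('y')+3=6+3=9
L[4]='x': occ=0, LF[4]=C('x')+0=1+0=1
L[5]='y': occ=4, LF[5]=C('y')+4=6+4=10
L[6]='z': occ=0, LF[6]=C('z')+0=13+0=13
L[7]='x': occ=1, LF[7]=C('x')+1=1+1=2
L[8]='x': occ=2, LF[8]=C('x')+2=1+2=3
L[9]='z': occ=1, LF[9]=C('z')+1=13+1=14
L[10]='z': occ=2, LF[10]=C('z')+2=13+2=15
L[11]='z': occ=3, LF[11]=C('z')+3=13+3=16
L[12]='y': occ=5, LF[12]=C('y')+5=6+5=11
L[13]='x': occ=3, LF[13]=C('x')+3=1+3=4
L[14]='z': occ=4, LF[14]=C('z')+4=13+4=17
L[15]='z': occ=5, LF[15]=C('z')+5=13+5=18
L[16]='$': occ=0, LF[16]=C('$')+0=0+0=0
L[17]='z': occ=6, LF[17]=C('z')+6=13+6=19
L[18]='z': occ=7, LF[18]=C('z')+7=13+7=20
L[19]='z': occ=8, LF[19]=C('z')+8=13+8=21
L[20]='y': occ=6, LF[20]=C('y')+6=6+6=12
L[21]='x': occ=4, LF[21]=C('x')+4=1+4=5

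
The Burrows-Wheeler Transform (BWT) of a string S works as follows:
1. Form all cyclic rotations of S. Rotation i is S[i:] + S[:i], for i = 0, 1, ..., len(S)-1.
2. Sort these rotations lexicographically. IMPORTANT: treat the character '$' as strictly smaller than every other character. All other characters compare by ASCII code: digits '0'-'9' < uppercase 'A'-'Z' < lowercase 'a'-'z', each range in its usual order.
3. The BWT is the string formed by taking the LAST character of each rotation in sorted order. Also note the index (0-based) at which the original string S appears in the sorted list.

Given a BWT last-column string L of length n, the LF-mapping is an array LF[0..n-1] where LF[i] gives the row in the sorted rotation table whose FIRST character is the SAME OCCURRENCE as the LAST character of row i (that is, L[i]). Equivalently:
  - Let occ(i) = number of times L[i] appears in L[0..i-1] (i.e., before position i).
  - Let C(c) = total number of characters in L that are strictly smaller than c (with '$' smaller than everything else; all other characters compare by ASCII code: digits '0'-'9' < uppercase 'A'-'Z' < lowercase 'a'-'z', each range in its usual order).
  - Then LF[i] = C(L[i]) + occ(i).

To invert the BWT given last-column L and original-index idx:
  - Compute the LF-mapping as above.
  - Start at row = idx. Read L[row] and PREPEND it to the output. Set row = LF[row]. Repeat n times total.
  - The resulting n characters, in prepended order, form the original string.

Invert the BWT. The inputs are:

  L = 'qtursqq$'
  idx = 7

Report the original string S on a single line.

Answer: uqsrqtq$

Derivation:
LF mapping: 1 6 7 4 5 2 3 0
Walk LF starting at row 7, prepending L[row]:
  step 1: row=7, L[7]='$', prepend. Next row=LF[7]=0
  step 2: row=0, L[0]='q', prepend. Next row=LF[0]=1
  step 3: row=1, L[1]='t', prepend. Next row=LF[1]=6
  step 4: row=6, L[6]='q', prepend. Next row=LF[6]=3
  step 5: row=3, L[3]='r', prepend. Next row=LF[3]=4
  step 6: row=4, L[4]='s', prepend. Next row=LF[4]=5
  step 7: row=5, L[5]='q', prepend. Next row=LF[5]=2
  step 8: row=2, L[2]='u', prepend. Next row=LF[2]=7
Reversed output: uqsrqtq$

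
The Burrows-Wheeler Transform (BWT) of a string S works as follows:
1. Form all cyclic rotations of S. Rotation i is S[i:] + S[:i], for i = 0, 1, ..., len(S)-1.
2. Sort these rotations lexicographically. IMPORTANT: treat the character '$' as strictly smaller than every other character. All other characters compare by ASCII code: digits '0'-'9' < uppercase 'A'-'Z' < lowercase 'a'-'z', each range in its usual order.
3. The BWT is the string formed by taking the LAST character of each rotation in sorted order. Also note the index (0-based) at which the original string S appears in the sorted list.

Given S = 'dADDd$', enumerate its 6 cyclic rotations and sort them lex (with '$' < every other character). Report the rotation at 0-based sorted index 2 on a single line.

All 6 rotations (rotation i = S[i:]+S[:i]):
  rot[0] = dADDd$
  rot[1] = ADDd$d
  rot[2] = DDd$dA
  rot[3] = Dd$dAD
  rot[4] = d$dADD
  rot[5] = $dADDd
Sorted (with $ < everything):
  sorted[0] = $dADDd
  sorted[1] = ADDd$d
  sorted[2] = DDd$dA
  sorted[3] = Dd$dAD
  sorted[4] = d$dADD
  sorted[5] = dADDd$
sorted[2] = DDd$dA

Answer: DDd$dA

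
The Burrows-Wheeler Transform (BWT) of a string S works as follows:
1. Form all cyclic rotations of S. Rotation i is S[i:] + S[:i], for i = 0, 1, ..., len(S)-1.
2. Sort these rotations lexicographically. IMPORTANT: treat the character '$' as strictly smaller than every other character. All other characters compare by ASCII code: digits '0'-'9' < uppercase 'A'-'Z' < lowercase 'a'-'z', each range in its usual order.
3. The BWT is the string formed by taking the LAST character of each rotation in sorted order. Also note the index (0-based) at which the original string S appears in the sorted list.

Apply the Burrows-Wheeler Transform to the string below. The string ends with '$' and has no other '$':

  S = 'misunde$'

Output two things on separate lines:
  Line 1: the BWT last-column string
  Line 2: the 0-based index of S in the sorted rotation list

All 8 rotations (rotation i = S[i:]+S[:i]):
  rot[0] = misunde$
  rot[1] = isunde$m
  rot[2] = sunde$mi
  rot[3] = unde$mis
  rot[4] = nde$misu
  rot[5] = de$misun
  rot[6] = e$misund
  rot[7] = $misunde
Sorted (with $ < everything):
  sorted[0] = $misunde  (last char: 'e')
  sorted[1] = de$misun  (last char: 'n')
  sorted[2] = e$misund  (last char: 'd')
  sorted[3] = isunde$m  (last char: 'm')
  sorted[4] = misunde$  (last char: '$')
  sorted[5] = nde$misu  (last char: 'u')
  sorted[6] = sunde$mi  (last char: 'i')
  sorted[7] = unde$mis  (last char: 's')
Last column: endm$uis
Original string S is at sorted index 4

Answer: endm$uis
4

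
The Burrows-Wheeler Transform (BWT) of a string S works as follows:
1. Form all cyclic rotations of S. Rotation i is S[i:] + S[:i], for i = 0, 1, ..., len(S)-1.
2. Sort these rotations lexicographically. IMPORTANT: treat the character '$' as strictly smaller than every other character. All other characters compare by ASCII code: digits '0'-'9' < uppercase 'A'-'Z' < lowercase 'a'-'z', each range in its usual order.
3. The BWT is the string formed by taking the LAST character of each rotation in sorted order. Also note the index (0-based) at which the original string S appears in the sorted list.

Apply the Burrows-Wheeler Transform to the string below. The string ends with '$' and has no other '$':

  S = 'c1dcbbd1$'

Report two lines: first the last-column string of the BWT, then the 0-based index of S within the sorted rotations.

Answer: 1dccb$db1
5

Derivation:
All 9 rotations (rotation i = S[i:]+S[:i]):
  rot[0] = c1dcbbd1$
  rot[1] = 1dcbbd1$c
  rot[2] = dcbbd1$c1
  rot[3] = cbbd1$c1d
  rot[4] = bbd1$c1dc
  rot[5] = bd1$c1dcb
  rot[6] = d1$c1dcbb
  rot[7] = 1$c1dcbbd
  rot[8] = $c1dcbbd1
Sorted (with $ < everything):
  sorted[0] = $c1dcbbd1  (last char: '1')
  sorted[1] = 1$c1dcbbd  (last char: 'd')
  sorted[2] = 1dcbbd1$c  (last char: 'c')
  sorted[3] = bbd1$c1dc  (last char: 'c')
  sorted[4] = bd1$c1dcb  (last char: 'b')
  sorted[5] = c1dcbbd1$  (last char: '$')
  sorted[6] = cbbd1$c1d  (last char: 'd')
  sorted[7] = d1$c1dcbb  (last char: 'b')
  sorted[8] = dcbbd1$c1  (last char: '1')
Last column: 1dccb$db1
Original string S is at sorted index 5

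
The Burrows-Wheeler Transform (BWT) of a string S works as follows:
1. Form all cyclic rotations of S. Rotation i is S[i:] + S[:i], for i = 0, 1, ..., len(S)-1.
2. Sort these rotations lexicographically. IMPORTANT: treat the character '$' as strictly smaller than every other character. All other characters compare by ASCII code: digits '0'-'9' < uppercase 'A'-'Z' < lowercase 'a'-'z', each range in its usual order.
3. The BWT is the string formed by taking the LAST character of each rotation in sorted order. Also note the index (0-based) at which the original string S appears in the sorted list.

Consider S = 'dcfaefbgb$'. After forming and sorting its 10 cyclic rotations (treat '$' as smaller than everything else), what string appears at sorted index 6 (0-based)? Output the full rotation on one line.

Answer: efbgb$dcfa

Derivation:
All 10 rotations (rotation i = S[i:]+S[:i]):
  rot[0] = dcfaefbgb$
  rot[1] = cfaefbgb$d
  rot[2] = faefbgb$dc
  rot[3] = aefbgb$dcf
  rot[4] = efbgb$dcfa
  rot[5] = fbgb$dcfae
  rot[6] = bgb$dcfaef
  rot[7] = gb$dcfaefb
  rot[8] = b$dcfaefbg
  rot[9] = $dcfaefbgb
Sorted (with $ < everything):
  sorted[0] = $dcfaefbgb
  sorted[1] = aefbgb$dcf
  sorted[2] = b$dcfaefbg
  sorted[3] = bgb$dcfaef
  sorted[4] = cfaefbgb$d
  sorted[5] = dcfaefbgb$
  sorted[6] = efbgb$dcfa
  sorted[7] = faefbgb$dc
  sorted[8] = fbgb$dcfae
  sorted[9] = gb$dcfaefb
sorted[6] = efbgb$dcfa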